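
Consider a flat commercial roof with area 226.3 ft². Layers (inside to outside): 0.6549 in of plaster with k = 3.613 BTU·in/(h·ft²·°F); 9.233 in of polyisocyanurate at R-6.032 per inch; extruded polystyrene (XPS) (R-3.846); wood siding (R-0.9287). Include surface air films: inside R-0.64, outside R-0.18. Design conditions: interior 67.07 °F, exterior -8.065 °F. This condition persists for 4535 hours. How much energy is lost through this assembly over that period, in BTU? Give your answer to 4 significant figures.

0.6549/3.613 = 0.18126
9.233 × 6.032 = 55.693
R_total = 0.64 + 0.18126 + 55.693 + 3.846 + 0.9287 + 0.18 = 61.469 ft²·°F·h/BTU
Q = 226.3 × (67.07 − (-8.065)) / 61.469 = 276.61 BTU/h
E = 276.61 × 4535 = 1254400 BTU

1254000 BTU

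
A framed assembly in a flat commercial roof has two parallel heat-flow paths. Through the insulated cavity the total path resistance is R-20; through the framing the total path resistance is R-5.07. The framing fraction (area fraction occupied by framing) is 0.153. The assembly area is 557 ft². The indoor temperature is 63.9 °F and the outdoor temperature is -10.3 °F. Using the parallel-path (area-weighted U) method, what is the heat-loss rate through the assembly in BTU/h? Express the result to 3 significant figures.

U_eff = 0.847/20 + 0.153/5.07 = 0.04235 + 0.03018 = 0.07253
R_eff = 1/U_eff = 13.79 ft²·°F·h/BTU
Q = 557 × (63.9 − (-10.3)) / 13.79 = 2998 BTU/h

3000 BTU/h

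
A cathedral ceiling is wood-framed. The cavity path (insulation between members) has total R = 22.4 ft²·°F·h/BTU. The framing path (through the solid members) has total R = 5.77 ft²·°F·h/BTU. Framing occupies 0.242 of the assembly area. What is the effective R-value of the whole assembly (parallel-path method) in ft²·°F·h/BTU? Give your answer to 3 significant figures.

13.2 ft²·°F·h/BTU

U_eff = 0.758/22.4 + 0.242/5.77 = 0.03384 + 0.04194 = 0.07578
R_eff = 1/U_eff = 13.2 ft²·°F·h/BTU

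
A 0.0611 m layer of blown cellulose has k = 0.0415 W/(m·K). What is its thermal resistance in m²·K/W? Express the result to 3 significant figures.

R = L/k = 0.0611/0.0415 = 1.472 m²·K/W

1.47 m²·K/W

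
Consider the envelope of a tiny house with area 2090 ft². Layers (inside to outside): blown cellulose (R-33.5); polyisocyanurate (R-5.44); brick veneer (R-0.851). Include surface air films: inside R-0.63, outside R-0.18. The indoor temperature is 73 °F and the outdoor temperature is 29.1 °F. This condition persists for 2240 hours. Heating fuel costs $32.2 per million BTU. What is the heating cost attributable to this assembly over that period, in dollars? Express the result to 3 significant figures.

163 dollars

R_total = 0.63 + 33.5 + 5.44 + 0.851 + 0.18 = 40.6 ft²·°F·h/BTU
Q = 2090 × (73 − 29.1) / 40.6 = 2260 BTU/h
E = 2260 × 2240 = 5062000 BTU
Cost = 5062000/10⁶ × 32.2 = $163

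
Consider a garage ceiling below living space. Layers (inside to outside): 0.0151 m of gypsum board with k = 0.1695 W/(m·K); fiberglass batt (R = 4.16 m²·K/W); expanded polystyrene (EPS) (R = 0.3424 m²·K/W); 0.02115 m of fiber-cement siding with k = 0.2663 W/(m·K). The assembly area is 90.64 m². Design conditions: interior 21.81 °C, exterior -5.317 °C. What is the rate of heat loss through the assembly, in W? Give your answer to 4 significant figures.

526.4 W

0.0151/0.1695 = 0.089086
0.02115/0.2663 = 0.079422
R_total = 0.089086 + 4.16 + 0.3424 + 0.079422 = 4.6709 m²·K/W
Q = A·ΔT/R = 90.64 × (21.81 − (-5.317)) / 4.6709 = 526.41 W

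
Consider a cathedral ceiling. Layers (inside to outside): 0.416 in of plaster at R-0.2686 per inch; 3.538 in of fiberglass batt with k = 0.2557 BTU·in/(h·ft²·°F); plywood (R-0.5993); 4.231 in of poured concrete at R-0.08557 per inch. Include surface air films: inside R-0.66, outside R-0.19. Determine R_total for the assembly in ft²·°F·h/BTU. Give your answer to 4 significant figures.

15.76 ft²·°F·h/BTU

0.416 × 0.2686 = 0.11174
3.538/0.2557 = 13.837
4.231 × 0.08557 = 0.36205
R_total = 0.66 + 0.11174 + 13.837 + 0.5993 + 0.36205 + 0.19 = 15.76 ft²·°F·h/BTU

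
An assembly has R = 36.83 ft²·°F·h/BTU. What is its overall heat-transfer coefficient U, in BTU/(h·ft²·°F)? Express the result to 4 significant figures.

U = 1/R = 1/36.83 = 0.027152

0.02715 BTU/(h·ft²·°F)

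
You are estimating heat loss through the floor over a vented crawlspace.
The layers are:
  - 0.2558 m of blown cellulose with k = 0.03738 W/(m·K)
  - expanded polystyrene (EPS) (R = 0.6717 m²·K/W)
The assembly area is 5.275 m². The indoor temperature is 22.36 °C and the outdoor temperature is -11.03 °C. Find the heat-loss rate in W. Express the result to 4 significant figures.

0.2558/0.03738 = 6.8432
R_total = 6.8432 + 0.6717 = 7.5149 m²·K/W
Q = A·ΔT/R = 5.275 × (22.36 − (-11.03)) / 7.5149 = 23.438 W

23.44 W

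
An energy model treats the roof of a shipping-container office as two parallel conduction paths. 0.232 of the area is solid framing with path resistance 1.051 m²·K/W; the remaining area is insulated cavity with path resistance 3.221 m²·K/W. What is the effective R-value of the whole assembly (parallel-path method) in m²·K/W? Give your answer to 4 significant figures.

U_eff = 0.768/3.221 + 0.232/1.051 = 0.23844 + 0.22074 = 0.45918
R_eff = 1/U_eff = 2.1778 m²·K/W

2.178 m²·K/W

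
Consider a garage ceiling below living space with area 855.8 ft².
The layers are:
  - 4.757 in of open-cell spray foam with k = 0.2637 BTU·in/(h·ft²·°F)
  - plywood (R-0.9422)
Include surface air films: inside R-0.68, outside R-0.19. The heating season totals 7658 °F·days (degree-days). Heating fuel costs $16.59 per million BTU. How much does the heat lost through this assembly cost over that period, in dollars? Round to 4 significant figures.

131.4 dollars

4.757/0.2637 = 18.039
R_total = 0.68 + 18.039 + 0.9422 + 0.19 = 19.852 ft²·°F·h/BTU
E = A × HDD × 24 / R = 855.8 × 7658 × 24 / 19.852 = 7923200 BTU
Cost = 7923200/10⁶ × 16.59 = $131.45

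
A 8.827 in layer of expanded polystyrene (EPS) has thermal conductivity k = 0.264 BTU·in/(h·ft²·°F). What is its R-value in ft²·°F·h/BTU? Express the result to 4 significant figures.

R = L/k = 8.827/0.264 = 33.436 ft²·°F·h/BTU

33.44 ft²·°F·h/BTU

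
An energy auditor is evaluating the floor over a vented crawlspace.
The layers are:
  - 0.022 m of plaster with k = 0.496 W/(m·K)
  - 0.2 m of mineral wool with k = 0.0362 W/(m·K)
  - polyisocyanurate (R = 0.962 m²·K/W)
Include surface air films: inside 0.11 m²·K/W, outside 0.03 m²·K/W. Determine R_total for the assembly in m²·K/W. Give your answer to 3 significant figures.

6.67 m²·K/W

0.022/0.496 = 0.04435
0.2/0.0362 = 5.525
R_total = 0.11 + 0.04435 + 5.525 + 0.962 + 0.03 = 6.671 m²·K/W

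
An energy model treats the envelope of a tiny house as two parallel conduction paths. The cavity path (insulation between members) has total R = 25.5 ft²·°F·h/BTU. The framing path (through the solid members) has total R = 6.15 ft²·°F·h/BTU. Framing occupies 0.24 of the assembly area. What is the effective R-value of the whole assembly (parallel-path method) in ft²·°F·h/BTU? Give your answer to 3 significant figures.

U_eff = 0.76/25.5 + 0.24/6.15 = 0.0298 + 0.03902 = 0.06883
R_eff = 1/U_eff = 14.53 ft²·°F·h/BTU

14.5 ft²·°F·h/BTU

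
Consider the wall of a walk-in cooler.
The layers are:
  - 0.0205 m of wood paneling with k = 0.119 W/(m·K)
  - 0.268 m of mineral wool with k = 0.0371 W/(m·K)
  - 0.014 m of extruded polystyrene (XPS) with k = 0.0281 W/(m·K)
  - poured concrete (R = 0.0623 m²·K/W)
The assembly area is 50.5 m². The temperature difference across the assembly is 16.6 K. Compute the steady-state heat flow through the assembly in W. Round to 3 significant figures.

105 W

0.0205/0.119 = 0.1723
0.268/0.0371 = 7.224
0.014/0.0281 = 0.4982
R_total = 0.1723 + 7.224 + 0.4982 + 0.0623 = 7.957 m²·K/W
Q = A·ΔT/R = 50.5 × 16.6 / 7.957 = 105.4 W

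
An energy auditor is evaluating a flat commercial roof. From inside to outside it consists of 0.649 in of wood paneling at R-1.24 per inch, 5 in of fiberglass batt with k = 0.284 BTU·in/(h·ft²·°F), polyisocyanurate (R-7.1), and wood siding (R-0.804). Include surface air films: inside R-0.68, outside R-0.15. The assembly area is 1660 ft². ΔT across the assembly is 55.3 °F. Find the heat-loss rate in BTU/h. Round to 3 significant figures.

3380 BTU/h

0.649 × 1.24 = 0.8048
5/0.284 = 17.61
R_total = 0.68 + 0.8048 + 17.61 + 7.1 + 0.804 + 0.15 = 27.14 ft²·°F·h/BTU
Q = A·ΔT/R = 1660 × 55.3 / 27.14 = 3382 BTU/h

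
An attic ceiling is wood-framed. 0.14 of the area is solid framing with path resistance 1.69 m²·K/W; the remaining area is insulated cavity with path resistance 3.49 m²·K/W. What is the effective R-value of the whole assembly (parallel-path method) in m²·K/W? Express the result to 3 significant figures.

U_eff = 0.86/3.49 + 0.14/1.69 = 0.2464 + 0.08284 = 0.3293
R_eff = 1/U_eff = 3.037 m²·K/W

3.04 m²·K/W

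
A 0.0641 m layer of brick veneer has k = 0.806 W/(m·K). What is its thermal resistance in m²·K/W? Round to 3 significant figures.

0.0795 m²·K/W

R = L/k = 0.0641/0.806 = 0.07953 m²·K/W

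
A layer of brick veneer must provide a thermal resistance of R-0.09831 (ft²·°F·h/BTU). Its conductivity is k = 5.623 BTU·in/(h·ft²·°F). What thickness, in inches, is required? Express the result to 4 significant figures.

0.5528 in

L = R × k = 0.09831 × 5.623 = 0.5528 in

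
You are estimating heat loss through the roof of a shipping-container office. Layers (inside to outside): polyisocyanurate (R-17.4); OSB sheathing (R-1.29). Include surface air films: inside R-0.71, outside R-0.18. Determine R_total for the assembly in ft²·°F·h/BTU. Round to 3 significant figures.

19.6 ft²·°F·h/BTU

R_total = 0.71 + 17.4 + 1.29 + 0.18 = 19.58 ft²·°F·h/BTU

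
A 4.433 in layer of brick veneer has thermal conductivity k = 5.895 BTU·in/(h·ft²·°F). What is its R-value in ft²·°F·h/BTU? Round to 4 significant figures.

R = L/k = 4.433/5.895 = 0.75199 ft²·°F·h/BTU

0.7520 ft²·°F·h/BTU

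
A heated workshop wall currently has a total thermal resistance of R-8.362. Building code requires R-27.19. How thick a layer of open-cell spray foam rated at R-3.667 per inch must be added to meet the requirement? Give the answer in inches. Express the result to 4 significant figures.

5.134 in

ΔR = 27.19 − 8.362 = 18.828 ft²·°F·h/BTU
L = ΔR / (R/in) = 18.828/3.667 = 5.1344 in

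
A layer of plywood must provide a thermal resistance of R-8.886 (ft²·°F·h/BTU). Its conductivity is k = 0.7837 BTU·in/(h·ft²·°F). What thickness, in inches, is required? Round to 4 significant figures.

L = R × k = 8.886 × 0.7837 = 6.964 in

6.964 in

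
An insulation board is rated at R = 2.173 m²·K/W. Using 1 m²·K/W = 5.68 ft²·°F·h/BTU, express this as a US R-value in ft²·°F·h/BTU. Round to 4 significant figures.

R_US = 2.173 × 5.68 = 12.343

12.34 ft²·°F·h/BTU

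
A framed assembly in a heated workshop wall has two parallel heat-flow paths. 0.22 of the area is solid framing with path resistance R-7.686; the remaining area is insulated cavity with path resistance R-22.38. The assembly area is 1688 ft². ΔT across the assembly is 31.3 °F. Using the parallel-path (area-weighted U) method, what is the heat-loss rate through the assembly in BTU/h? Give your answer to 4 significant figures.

U_eff = 0.78/22.38 + 0.22/7.686 = 0.034853 + 0.028623 = 0.063476
R_eff = 1/U_eff = 15.754 ft²·°F·h/BTU
Q = 1688 × 31.3 / 15.754 = 3353.7 BTU/h

3354 BTU/h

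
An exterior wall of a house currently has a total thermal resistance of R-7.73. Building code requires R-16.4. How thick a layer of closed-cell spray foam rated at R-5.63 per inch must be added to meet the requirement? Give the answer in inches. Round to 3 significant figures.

1.54 in

ΔR = 16.4 − 7.73 = 8.67 ft²·°F·h/BTU
L = ΔR / (R/in) = 8.67/5.63 = 1.54 in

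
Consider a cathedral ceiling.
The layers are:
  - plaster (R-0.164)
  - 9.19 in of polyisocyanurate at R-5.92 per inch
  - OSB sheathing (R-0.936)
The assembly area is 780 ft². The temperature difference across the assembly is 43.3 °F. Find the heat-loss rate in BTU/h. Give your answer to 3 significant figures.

608 BTU/h

9.19 × 5.92 = 54.4
R_total = 0.164 + 54.4 + 0.936 = 55.5 ft²·°F·h/BTU
Q = A·ΔT/R = 780 × 43.3 / 55.5 = 608.5 BTU/h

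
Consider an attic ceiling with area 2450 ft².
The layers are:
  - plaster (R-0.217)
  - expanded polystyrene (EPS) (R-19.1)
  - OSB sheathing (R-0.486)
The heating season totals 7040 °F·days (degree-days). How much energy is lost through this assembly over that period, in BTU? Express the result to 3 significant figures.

R_total = 0.217 + 19.1 + 0.486 = 19.8 ft²·°F·h/BTU
E = A × HDD × 24 / R = 2450 × 7040 × 24 / 19.8 = 20900000 BTU

20900000 BTU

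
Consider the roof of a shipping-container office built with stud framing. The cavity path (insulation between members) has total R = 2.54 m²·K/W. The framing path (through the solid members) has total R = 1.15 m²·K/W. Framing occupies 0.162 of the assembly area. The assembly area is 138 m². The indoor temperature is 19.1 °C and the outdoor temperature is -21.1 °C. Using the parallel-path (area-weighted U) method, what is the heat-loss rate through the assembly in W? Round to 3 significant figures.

2610 W

U_eff = 0.838/2.54 + 0.162/1.15 = 0.3299 + 0.1409 = 0.4708
R_eff = 1/U_eff = 2.124 m²·K/W
Q = 138 × (19.1 − (-21.1)) / 2.124 = 2612 W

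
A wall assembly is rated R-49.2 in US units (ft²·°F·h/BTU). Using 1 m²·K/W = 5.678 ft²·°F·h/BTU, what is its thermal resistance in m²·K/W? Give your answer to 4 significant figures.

R_SI = 49.2/5.678 = 8.665

8.665 m²·K/W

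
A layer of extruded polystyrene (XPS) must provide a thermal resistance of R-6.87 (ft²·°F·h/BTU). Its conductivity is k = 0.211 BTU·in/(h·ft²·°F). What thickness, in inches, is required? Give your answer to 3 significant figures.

1.45 in

L = R × k = 6.87 × 0.211 = 1.45 in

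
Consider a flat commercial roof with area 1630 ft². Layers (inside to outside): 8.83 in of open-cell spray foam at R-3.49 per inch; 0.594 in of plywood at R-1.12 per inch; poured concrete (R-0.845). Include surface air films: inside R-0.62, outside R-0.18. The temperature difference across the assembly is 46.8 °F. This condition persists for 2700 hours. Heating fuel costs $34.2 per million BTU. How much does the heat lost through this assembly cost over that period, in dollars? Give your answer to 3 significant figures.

8.83 × 3.49 = 30.82
0.594 × 1.12 = 0.6653
R_total = 0.62 + 30.82 + 0.6653 + 0.845 + 0.18 = 33.13 ft²·°F·h/BTU
Q = 1630 × 46.8 / 33.13 = 2303 BTU/h
E = 2303 × 2700 = 6217000 BTU
Cost = 6217000/10⁶ × 34.2 = $212.6

213 dollars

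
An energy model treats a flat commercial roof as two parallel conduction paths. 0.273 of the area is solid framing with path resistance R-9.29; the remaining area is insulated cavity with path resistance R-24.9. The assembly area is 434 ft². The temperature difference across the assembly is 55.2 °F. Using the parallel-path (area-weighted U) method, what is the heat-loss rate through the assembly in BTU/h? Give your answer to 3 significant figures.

U_eff = 0.727/24.9 + 0.273/9.29 = 0.0292 + 0.02939 = 0.05858
R_eff = 1/U_eff = 17.07 ft²·°F·h/BTU
Q = 434 × 55.2 / 17.07 = 1403 BTU/h

1400 BTU/h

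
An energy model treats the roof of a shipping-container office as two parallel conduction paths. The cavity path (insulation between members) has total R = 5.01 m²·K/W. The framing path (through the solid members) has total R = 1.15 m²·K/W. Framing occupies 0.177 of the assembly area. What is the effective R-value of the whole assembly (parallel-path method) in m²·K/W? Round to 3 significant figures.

3.14 m²·K/W

U_eff = 0.823/5.01 + 0.177/1.15 = 0.1643 + 0.1539 = 0.3182
R_eff = 1/U_eff = 3.143 m²·K/W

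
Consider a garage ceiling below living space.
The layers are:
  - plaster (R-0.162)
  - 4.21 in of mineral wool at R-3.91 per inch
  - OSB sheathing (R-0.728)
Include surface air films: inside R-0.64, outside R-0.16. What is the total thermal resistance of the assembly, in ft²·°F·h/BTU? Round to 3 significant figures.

4.21 × 3.91 = 16.46
R_total = 0.64 + 0.162 + 16.46 + 0.728 + 0.16 = 18.15 ft²·°F·h/BTU

18.2 ft²·°F·h/BTU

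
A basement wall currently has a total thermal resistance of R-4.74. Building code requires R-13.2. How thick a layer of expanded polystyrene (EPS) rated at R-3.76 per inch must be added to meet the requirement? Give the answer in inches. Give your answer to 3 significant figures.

2.25 in

ΔR = 13.2 − 4.74 = 8.46 ft²·°F·h/BTU
L = ΔR / (R/in) = 8.46/3.76 = 2.25 in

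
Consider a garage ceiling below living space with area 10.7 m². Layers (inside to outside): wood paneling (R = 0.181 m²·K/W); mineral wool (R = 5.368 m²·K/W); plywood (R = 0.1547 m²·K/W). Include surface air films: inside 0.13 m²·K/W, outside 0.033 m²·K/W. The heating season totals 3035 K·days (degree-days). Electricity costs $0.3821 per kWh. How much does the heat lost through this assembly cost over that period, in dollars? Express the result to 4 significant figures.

R_total = 0.13 + 0.181 + 5.368 + 0.1547 + 0.033 = 5.8667 m²·K/W
E = A × HDD × 24 / R / 1000 = 10.7 × 3035 × 24 / 5.8667 / 1000 = 132.85 kWh
Cost = 132.85 × 0.3821 = $50.762

50.76 dollars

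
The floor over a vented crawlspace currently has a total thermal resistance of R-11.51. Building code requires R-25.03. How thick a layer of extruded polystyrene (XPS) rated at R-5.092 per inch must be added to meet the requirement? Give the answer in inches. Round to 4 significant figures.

2.655 in

ΔR = 25.03 − 11.51 = 13.52 ft²·°F·h/BTU
L = ΔR / (R/in) = 13.52/5.092 = 2.6551 in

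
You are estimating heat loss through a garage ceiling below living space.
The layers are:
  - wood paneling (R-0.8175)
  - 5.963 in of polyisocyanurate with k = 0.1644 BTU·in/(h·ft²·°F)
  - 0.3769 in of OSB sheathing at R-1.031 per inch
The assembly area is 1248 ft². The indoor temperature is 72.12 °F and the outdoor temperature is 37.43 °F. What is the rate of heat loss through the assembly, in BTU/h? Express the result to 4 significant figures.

1155 BTU/h

5.963/0.1644 = 36.271
0.3769 × 1.031 = 0.38858
R_total = 0.8175 + 36.271 + 0.38858 = 37.477 ft²·°F·h/BTU
Q = A·ΔT/R = 1248 × (72.12 − 37.43) / 37.477 = 1155.2 BTU/h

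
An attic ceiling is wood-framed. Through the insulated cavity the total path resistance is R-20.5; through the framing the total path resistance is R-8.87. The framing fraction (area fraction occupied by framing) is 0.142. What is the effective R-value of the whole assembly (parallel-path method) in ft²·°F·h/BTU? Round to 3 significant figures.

17.3 ft²·°F·h/BTU

U_eff = 0.858/20.5 + 0.142/8.87 = 0.04185 + 0.01601 = 0.05786
R_eff = 1/U_eff = 17.28 ft²·°F·h/BTU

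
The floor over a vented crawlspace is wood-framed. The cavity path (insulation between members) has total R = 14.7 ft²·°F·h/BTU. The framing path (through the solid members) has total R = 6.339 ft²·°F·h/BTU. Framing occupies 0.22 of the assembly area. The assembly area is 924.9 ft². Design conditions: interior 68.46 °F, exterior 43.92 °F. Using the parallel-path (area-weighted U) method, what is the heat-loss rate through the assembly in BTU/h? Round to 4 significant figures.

U_eff = 0.78/14.7 + 0.22/6.339 = 0.053061 + 0.034706 = 0.087767
R_eff = 1/U_eff = 11.394 ft²·°F·h/BTU
Q = 924.9 × (68.46 − 43.92) / 11.394 = 1992.1 BTU/h

1992 BTU/h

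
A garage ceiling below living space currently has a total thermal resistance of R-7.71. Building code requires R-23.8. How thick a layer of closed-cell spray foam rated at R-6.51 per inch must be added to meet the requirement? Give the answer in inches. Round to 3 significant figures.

ΔR = 23.8 − 7.71 = 16.09 ft²·°F·h/BTU
L = ΔR / (R/in) = 16.09/6.51 = 2.472 in

2.47 in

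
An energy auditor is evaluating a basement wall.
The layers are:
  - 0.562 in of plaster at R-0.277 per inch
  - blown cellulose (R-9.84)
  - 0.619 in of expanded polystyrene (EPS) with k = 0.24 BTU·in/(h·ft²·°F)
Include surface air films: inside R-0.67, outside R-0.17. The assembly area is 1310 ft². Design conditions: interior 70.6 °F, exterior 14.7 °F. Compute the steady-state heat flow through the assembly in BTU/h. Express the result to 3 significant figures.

0.562 × 0.277 = 0.1557
0.619/0.24 = 2.579
R_total = 0.67 + 0.1557 + 9.84 + 2.579 + 0.17 = 13.41 ft²·°F·h/BTU
Q = A·ΔT/R = 1310 × (70.6 − 14.7) / 13.41 = 5459 BTU/h

5460 BTU/h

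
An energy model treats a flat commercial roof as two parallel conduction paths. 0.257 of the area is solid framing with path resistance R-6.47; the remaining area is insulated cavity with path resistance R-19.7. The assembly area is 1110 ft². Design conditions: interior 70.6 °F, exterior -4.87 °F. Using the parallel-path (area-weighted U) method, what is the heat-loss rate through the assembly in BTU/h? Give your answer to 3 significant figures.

U_eff = 0.743/19.7 + 0.257/6.47 = 0.03772 + 0.03972 = 0.07744
R_eff = 1/U_eff = 12.91 ft²·°F·h/BTU
Q = 1110 × (70.6 − (-4.87)) / 12.91 = 6487 BTU/h

6490 BTU/h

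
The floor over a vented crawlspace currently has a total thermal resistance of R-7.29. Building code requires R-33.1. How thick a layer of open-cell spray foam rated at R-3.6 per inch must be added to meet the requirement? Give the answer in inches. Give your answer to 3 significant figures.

ΔR = 33.1 − 7.29 = 25.81 ft²·°F·h/BTU
L = ΔR / (R/in) = 25.81/3.6 = 7.169 in

7.17 in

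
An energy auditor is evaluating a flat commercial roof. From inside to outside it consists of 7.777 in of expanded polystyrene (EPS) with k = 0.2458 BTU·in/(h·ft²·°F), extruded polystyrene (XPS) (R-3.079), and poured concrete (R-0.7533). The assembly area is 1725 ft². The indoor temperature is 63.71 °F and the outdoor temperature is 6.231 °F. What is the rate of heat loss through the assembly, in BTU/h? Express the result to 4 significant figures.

7.777/0.2458 = 31.64
R_total = 31.64 + 3.079 + 0.7533 = 35.472 ft²·°F·h/BTU
Q = A·ΔT/R = 1725 × (63.71 − 6.231) / 35.472 = 2795.2 BTU/h

2795 BTU/h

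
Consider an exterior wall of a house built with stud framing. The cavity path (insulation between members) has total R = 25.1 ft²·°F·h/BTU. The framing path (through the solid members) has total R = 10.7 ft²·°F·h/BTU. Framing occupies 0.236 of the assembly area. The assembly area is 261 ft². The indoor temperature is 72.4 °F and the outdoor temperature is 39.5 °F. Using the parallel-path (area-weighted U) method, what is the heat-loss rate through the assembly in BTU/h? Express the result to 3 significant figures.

451 BTU/h

U_eff = 0.764/25.1 + 0.236/10.7 = 0.03044 + 0.02206 = 0.05249
R_eff = 1/U_eff = 19.05 ft²·°F·h/BTU
Q = 261 × (72.4 − 39.5) / 19.05 = 450.8 BTU/h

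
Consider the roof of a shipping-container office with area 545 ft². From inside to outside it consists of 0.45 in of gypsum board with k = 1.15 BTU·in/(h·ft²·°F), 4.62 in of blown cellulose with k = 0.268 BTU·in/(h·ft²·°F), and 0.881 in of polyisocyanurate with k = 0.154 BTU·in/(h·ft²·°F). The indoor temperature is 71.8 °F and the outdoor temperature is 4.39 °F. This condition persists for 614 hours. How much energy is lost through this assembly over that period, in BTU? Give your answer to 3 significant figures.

0.45/1.15 = 0.3913
4.62/0.268 = 17.24
0.881/0.154 = 5.721
R_total = 0.3913 + 17.24 + 5.721 = 23.35 ft²·°F·h/BTU
Q = 545 × (71.8 − 4.39) / 23.35 = 1573 BTU/h
E = 1573 × 614 = 966000 BTU

966000 BTU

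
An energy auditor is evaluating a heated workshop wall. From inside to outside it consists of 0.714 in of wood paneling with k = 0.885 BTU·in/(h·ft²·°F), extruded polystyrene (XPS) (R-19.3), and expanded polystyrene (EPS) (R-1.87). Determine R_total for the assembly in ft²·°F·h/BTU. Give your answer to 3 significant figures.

22.0 ft²·°F·h/BTU

0.714/0.885 = 0.8068
R_total = 0.8068 + 19.3 + 1.87 = 21.98 ft²·°F·h/BTU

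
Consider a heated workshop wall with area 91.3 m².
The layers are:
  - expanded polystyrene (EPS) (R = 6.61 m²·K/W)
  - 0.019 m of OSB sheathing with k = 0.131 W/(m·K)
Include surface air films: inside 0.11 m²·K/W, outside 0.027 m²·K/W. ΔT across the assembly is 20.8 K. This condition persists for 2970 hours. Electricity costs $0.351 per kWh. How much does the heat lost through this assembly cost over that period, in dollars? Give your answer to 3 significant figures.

0.019/0.131 = 0.145
R_total = 0.11 + 6.61 + 0.145 + 0.027 = 6.892 m²·K/W
Q = 91.3 × 20.8 / 6.892 = 275.5 W
E = 275.5 W × 2970 h / 1000 = 818.4 kWh
Cost = 818.4 × 0.351 = $287.2

287 dollars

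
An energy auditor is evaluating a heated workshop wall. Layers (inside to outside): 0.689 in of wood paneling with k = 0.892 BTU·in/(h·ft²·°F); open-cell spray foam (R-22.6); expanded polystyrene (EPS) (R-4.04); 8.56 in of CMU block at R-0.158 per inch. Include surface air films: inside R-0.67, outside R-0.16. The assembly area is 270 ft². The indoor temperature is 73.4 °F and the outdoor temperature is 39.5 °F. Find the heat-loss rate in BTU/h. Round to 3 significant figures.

0.689/0.892 = 0.7724
8.56 × 0.158 = 1.352
R_total = 0.67 + 0.7724 + 22.6 + 4.04 + 1.352 + 0.16 = 29.59 ft²·°F·h/BTU
Q = A·ΔT/R = 270 × (73.4 − 39.5) / 29.59 = 309.3 BTU/h

309 BTU/h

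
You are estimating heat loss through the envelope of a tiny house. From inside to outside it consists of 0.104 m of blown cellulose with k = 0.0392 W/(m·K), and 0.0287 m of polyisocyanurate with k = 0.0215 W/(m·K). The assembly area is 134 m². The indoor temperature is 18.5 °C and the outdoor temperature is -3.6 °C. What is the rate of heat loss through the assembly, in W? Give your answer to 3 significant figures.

0.104/0.0392 = 2.653
0.0287/0.0215 = 1.335
R_total = 2.653 + 1.335 = 3.988 m²·K/W
Q = A·ΔT/R = 134 × (18.5 − (-3.6)) / 3.988 = 742.6 W

743 W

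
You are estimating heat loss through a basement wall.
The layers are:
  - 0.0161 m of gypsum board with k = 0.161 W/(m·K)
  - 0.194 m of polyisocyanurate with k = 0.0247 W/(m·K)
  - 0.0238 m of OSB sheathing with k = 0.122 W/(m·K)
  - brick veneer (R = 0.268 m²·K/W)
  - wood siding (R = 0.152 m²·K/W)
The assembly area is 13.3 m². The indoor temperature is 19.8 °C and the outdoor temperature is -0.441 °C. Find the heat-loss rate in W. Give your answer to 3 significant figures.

0.0161/0.161 = 0.1
0.194/0.0247 = 7.854
0.0238/0.122 = 0.1951
R_total = 0.1 + 7.854 + 0.1951 + 0.268 + 0.152 = 8.569 m²·K/W
Q = A·ΔT/R = 13.3 × (19.8 − (-0.441)) / 8.569 = 31.41 W

31.4 W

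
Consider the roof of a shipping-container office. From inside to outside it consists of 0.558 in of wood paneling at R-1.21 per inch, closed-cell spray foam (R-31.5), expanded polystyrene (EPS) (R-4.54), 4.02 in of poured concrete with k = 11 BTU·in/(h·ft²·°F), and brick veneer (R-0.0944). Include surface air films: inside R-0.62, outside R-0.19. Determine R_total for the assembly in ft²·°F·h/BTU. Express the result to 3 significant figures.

0.558 × 1.21 = 0.6752
4.02/11 = 0.3655
R_total = 0.62 + 0.6752 + 31.5 + 4.54 + 0.3655 + 0.0944 + 0.19 = 37.99 ft²·°F·h/BTU

38.0 ft²·°F·h/BTU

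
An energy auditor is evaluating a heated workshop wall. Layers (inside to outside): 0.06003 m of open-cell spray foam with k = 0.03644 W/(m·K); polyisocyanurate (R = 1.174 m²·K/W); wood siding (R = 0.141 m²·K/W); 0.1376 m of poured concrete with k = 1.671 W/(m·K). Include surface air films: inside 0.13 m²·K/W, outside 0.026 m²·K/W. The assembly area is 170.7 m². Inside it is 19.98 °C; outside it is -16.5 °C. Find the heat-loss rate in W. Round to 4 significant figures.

0.06003/0.03644 = 1.6474
0.1376/1.671 = 0.082346
R_total = 0.13 + 1.6474 + 1.174 + 0.141 + 0.082346 + 0.026 = 3.2007 m²·K/W
Q = A·ΔT/R = 170.7 × (19.98 − (-16.5)) / 3.2007 = 1945.5 W

1946 W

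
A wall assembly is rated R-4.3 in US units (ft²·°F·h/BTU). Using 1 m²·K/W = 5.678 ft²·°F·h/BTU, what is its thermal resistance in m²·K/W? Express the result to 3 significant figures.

R_SI = 4.3/5.678 = 0.7573

0.757 m²·K/W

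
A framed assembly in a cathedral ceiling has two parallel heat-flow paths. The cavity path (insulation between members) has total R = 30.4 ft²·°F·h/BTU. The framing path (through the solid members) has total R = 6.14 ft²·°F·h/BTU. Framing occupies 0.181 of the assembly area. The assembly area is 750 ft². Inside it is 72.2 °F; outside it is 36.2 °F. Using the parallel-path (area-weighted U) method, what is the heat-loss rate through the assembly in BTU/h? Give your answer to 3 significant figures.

U_eff = 0.819/30.4 + 0.181/6.14 = 0.02694 + 0.02948 = 0.05642
R_eff = 1/U_eff = 17.72 ft²·°F·h/BTU
Q = 750 × (72.2 − 36.2) / 17.72 = 1523 BTU/h

1520 BTU/h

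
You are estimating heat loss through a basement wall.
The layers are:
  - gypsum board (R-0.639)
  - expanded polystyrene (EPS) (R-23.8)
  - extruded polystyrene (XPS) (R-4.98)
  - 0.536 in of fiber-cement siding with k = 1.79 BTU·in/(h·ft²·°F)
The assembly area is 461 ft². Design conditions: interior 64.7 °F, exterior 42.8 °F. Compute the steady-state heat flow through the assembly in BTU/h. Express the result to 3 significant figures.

0.536/1.79 = 0.2994
R_total = 0.639 + 23.8 + 4.98 + 0.2994 = 29.72 ft²·°F·h/BTU
Q = A·ΔT/R = 461 × (64.7 − 42.8) / 29.72 = 339.7 BTU/h

340 BTU/h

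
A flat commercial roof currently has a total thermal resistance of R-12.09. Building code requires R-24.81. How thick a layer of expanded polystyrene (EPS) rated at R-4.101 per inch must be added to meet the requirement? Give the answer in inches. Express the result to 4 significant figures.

ΔR = 24.81 − 12.09 = 12.72 ft²·°F·h/BTU
L = ΔR / (R/in) = 12.72/4.101 = 3.1017 in

3.102 in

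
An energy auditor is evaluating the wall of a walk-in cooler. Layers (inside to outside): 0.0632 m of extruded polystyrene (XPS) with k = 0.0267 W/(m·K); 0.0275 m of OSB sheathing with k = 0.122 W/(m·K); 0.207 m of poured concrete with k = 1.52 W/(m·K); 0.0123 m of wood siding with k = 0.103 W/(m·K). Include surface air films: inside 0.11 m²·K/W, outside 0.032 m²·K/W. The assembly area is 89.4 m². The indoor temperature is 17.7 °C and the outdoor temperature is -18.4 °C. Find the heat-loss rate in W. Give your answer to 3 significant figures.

0.0632/0.0267 = 2.367
0.0275/0.122 = 0.2254
0.207/1.52 = 0.1362
0.0123/0.103 = 0.1194
R_total = 0.11 + 2.367 + 0.2254 + 0.1362 + 0.1194 + 0.032 = 2.99 m²·K/W
Q = A·ΔT/R = 89.4 × (17.7 − (-18.4)) / 2.99 = 1079 W

1080 W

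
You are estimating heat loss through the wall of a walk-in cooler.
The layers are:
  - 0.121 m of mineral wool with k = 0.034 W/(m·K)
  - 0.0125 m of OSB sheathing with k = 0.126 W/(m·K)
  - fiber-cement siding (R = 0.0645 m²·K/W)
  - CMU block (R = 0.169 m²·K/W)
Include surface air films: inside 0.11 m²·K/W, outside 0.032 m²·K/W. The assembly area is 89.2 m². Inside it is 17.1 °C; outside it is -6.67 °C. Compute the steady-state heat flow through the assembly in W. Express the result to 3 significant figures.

0.121/0.034 = 3.559
0.0125/0.126 = 0.09921
R_total = 0.11 + 3.559 + 0.09921 + 0.0645 + 0.169 + 0.032 = 4.034 m²·K/W
Q = A·ΔT/R = 89.2 × (17.1 − (-6.67)) / 4.034 = 525.7 W

526 W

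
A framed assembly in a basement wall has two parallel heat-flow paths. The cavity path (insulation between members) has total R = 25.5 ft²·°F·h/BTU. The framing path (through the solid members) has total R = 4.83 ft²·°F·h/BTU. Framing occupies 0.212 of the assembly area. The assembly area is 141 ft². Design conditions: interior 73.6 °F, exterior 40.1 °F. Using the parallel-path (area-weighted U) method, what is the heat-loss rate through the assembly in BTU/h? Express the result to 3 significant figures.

U_eff = 0.788/25.5 + 0.212/4.83 = 0.0309 + 0.04389 = 0.07479
R_eff = 1/U_eff = 13.37 ft²·°F·h/BTU
Q = 141 × (73.6 − 40.1) / 13.37 = 353.3 BTU/h

353 BTU/h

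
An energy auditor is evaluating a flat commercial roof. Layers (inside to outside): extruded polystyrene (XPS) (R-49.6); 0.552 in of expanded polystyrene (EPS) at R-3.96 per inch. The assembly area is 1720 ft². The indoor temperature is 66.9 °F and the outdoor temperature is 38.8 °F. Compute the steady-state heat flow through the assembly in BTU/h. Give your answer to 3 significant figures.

933 BTU/h

0.552 × 3.96 = 2.186
R_total = 49.6 + 2.186 = 51.79 ft²·°F·h/BTU
Q = A·ΔT/R = 1720 × (66.9 − 38.8) / 51.79 = 933.3 BTU/h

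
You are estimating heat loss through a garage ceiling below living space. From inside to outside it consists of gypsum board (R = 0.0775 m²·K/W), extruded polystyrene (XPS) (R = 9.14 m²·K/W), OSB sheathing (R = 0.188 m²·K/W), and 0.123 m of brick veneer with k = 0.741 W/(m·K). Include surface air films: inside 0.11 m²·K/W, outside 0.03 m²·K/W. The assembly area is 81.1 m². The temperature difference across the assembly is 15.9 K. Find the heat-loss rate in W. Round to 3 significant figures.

0.123/0.741 = 0.166
R_total = 0.11 + 0.0775 + 9.14 + 0.188 + 0.166 + 0.03 = 9.711 m²·K/W
Q = A·ΔT/R = 81.1 × 15.9 / 9.711 = 132.8 W

133 W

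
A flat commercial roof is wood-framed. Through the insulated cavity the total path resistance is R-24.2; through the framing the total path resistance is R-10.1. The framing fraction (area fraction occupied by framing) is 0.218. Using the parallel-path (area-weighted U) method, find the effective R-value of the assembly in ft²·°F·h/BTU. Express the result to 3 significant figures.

18.6 ft²·°F·h/BTU

U_eff = 0.782/24.2 + 0.218/10.1 = 0.03231 + 0.02158 = 0.0539
R_eff = 1/U_eff = 18.55 ft²·°F·h/BTU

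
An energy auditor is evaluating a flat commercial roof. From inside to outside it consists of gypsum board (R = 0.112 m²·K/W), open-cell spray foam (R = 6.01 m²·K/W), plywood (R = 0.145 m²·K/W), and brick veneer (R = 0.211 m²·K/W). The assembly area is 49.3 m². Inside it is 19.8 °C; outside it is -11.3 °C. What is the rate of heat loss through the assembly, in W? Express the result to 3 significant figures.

237 W

R_total = 0.112 + 6.01 + 0.145 + 0.211 = 6.478 m²·K/W
Q = A·ΔT/R = 49.3 × (19.8 − (-11.3)) / 6.478 = 236.7 W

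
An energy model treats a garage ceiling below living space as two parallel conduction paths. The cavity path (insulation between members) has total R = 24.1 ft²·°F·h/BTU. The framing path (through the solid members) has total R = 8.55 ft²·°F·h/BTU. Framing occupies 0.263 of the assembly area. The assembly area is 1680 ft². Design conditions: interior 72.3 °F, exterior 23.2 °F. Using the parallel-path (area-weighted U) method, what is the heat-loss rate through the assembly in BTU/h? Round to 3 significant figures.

U_eff = 0.737/24.1 + 0.263/8.55 = 0.03058 + 0.03076 = 0.06134
R_eff = 1/U_eff = 16.3 ft²·°F·h/BTU
Q = 1680 × (72.3 − 23.2) / 16.3 = 5060 BTU/h

5060 BTU/h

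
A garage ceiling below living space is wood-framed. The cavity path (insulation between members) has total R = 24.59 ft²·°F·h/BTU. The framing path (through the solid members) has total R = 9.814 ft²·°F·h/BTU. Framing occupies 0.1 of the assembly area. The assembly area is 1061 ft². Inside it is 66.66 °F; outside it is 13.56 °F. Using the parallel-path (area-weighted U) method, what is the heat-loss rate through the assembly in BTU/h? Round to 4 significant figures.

U_eff = 0.9/24.59 + 0.1/9.814 = 0.0366 + 0.01019 = 0.04679
R_eff = 1/U_eff = 21.372 ft²·°F·h/BTU
Q = 1061 × (66.66 − 13.56) / 21.372 = 2636.1 BTU/h

2636 BTU/h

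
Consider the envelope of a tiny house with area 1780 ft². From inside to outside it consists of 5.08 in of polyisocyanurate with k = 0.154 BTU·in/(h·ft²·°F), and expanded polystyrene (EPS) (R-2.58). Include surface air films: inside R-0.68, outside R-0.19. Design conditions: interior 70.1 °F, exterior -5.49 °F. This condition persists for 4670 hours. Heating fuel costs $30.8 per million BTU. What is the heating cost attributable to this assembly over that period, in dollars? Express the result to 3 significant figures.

531 dollars

5.08/0.154 = 32.99
R_total = 0.68 + 32.99 + 2.58 + 0.19 = 36.44 ft²·°F·h/BTU
Q = 1780 × (70.1 − (-5.49)) / 36.44 = 3693 BTU/h
E = 3693 × 4670 = 17240000 BTU
Cost = 17240000/10⁶ × 30.8 = $531.1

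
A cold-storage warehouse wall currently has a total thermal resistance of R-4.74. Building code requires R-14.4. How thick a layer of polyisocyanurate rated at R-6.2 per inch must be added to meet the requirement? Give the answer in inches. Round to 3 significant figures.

ΔR = 14.4 − 4.74 = 9.66 ft²·°F·h/BTU
L = ΔR / (R/in) = 9.66/6.2 = 1.558 in

1.56 in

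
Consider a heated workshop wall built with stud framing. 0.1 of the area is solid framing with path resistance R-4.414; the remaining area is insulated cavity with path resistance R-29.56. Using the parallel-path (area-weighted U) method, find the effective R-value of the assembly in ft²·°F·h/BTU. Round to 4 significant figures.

18.83 ft²·°F·h/BTU

U_eff = 0.9/29.56 + 0.1/4.414 = 0.030447 + 0.022655 = 0.053102
R_eff = 1/U_eff = 18.832 ft²·°F·h/BTU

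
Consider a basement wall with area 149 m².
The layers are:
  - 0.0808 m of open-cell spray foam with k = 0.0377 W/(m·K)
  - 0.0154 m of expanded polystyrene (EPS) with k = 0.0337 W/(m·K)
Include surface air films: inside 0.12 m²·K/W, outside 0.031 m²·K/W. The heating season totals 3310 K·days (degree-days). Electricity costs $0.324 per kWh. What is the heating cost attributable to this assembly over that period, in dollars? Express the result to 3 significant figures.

0.0808/0.0377 = 2.143
0.0154/0.0337 = 0.457
R_total = 0.12 + 2.143 + 0.457 + 0.031 = 2.751 m²·K/W
E = A × HDD × 24 / R / 1000 = 149 × 3310 × 24 / 2.751 / 1000 = 4302 kWh
Cost = 4302 × 0.324 = $1394

1390 dollars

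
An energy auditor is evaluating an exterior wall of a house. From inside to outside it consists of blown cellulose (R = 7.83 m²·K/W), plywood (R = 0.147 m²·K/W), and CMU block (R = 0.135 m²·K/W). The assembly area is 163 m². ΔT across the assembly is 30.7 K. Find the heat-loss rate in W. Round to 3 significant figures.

617 W

R_total = 7.83 + 0.147 + 0.135 = 8.112 m²·K/W
Q = A·ΔT/R = 163 × 30.7 / 8.112 = 616.9 W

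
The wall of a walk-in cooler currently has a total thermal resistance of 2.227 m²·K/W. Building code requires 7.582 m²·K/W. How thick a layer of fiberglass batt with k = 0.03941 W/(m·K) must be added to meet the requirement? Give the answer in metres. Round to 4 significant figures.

0.2110 m

ΔR = 7.582 − 2.227 = 5.355 m²·K/W
L = ΔR × k = 5.355 × 0.03941 = 0.21104 m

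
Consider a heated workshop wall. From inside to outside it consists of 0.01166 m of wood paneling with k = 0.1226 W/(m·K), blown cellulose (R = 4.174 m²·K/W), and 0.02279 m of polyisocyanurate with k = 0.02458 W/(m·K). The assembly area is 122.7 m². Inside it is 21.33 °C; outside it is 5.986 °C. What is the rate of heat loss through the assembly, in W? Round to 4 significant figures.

362.3 W

0.01166/0.1226 = 0.095106
0.02279/0.02458 = 0.92718
R_total = 0.095106 + 4.174 + 0.92718 = 5.1963 m²·K/W
Q = A·ΔT/R = 122.7 × (21.33 − 5.986) / 5.1963 = 362.32 W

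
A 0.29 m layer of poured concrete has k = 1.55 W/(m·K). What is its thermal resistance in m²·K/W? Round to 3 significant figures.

0.187 m²·K/W

R = L/k = 0.29/1.55 = 0.1871 m²·K/W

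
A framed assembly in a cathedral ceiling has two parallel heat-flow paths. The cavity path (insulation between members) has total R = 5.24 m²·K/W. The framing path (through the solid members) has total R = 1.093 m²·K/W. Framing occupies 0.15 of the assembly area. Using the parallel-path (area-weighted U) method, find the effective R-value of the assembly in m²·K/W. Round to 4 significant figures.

U_eff = 0.85/5.24 + 0.15/1.093 = 0.16221 + 0.13724 = 0.29945
R_eff = 1/U_eff = 3.3394 m²·K/W

3.339 m²·K/W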